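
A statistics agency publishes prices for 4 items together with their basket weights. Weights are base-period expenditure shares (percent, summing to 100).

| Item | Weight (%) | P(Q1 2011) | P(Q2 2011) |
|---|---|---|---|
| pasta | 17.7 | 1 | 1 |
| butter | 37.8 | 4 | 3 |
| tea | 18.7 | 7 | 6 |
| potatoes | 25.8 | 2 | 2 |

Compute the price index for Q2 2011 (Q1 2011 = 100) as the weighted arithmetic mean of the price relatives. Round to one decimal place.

87.9

pasta: 17.7 × (1/1) = 17.7 × 1.000000 = 17.7000
butter: 37.8 × (3/4) = 37.8 × 0.750000 = 28.3500
tea: 18.7 × (6/7) = 18.7 × 0.857143 = 16.0286
potatoes: 25.8 × (2/2) = 25.8 × 1.000000 = 25.8000
Index = Σ wᵢ·(p₁ᵢ/p₀ᵢ) = 17.7000 + 28.3500 + 16.0286 + 25.8000 = 87.8786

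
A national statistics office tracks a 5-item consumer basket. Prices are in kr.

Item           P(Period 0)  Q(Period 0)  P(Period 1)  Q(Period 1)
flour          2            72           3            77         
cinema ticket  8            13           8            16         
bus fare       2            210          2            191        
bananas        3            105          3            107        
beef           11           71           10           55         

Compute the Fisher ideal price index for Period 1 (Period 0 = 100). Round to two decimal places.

Laspeyres component (base-period weights):
ΣP(Period 1)Q(Period 0) = 3×72 + 8×13 + 2×210 + 3×105 + 10×71 = 216 + 104 + 420 + 315 + 710 = 1765
ΣP(Period 0)Q(Period 0) = 2×72 + 8×13 + 2×210 + 3×105 + 11×71 = 144 + 104 + 420 + 315 + 781 = 1764
L = 1765 / 1764 × 100 = 100.0567
Paasche component (current-period weights):
ΣP(Period 1)Q(Period 1) = 3×77 + 8×16 + 2×191 + 3×107 + 10×55 = 231 + 128 + 382 + 321 + 550 = 1612
ΣP(Period 0)Q(Period 1) = 2×77 + 8×16 + 2×191 + 3×107 + 11×55 = 154 + 128 + 382 + 321 + 605 = 1590
P = 1612 / 1590 × 100 = 101.3836
Fisher = √(L × P) = √(100.0567 × 101.3836) = 100.7180

100.72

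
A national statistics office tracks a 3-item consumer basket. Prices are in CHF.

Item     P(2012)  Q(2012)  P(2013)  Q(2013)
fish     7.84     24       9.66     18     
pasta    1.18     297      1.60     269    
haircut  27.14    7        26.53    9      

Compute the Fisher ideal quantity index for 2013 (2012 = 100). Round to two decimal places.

95.44

Laspeyres component (base-period weights):
ΣP(2012)Q(2013) = 7.84×18 + 1.18×269 + 27.14×9 = 141.12 + 317.42 + 244.26 = 702.8
ΣP(2012)Q(2012) = 7.84×24 + 1.18×297 + 27.14×7 = 188.16 + 350.46 + 189.98 = 728.6
L = 702.8 / 728.6 × 100 = 96.4590
Paasche component (current-period weights):
ΣP(2013)Q(2013) = 9.66×18 + 1.60×269 + 26.53×9 = 173.88 + 430.4 + 238.77 = 843.05
ΣP(2013)Q(2012) = 9.66×24 + 1.60×297 + 26.53×7 = 231.84 + 475.2 + 185.71 = 892.75
P = 843.05 / 892.75 × 100 = 94.4329
Fisher = √(L × P) = √(96.4590 × 94.4329) = 95.4406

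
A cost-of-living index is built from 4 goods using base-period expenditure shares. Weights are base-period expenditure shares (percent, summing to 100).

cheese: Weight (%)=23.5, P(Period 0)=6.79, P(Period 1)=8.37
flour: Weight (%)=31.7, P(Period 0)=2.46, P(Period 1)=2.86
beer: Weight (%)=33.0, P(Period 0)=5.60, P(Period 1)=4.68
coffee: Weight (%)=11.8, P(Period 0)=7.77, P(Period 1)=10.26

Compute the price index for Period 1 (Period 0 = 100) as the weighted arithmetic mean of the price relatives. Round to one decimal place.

cheese: 23.5 × (8.37/6.79) = 23.5 × 1.232695 = 28.9683
flour: 31.7 × (2.86/2.46) = 31.7 × 1.162602 = 36.8545
beer: 33.0 × (4.68/5.60) = 33.0 × 0.835714 = 27.5786
coffee: 11.8 × (10.26/7.77) = 11.8 × 1.320463 = 15.5815
Index = Σ wᵢ·(p₁ᵢ/p₀ᵢ) = 28.9683 + 36.8545 + 27.5786 + 15.5815 = 108.9828

109.0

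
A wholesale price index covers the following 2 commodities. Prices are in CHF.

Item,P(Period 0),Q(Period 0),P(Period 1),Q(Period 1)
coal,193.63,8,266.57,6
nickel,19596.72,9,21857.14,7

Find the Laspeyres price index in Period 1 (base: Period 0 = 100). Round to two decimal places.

111.76

Laspeyres price index uses base-period quantities as weights.
ΣP(Period 1)·Q(Period 0) = 266.57×8 + 21857.14×9 = 2132.56 + 196714.26 = 198846.82
ΣP(Period 0)·Q(Period 0) = 193.63×8 + 19596.72×9 = 1549.04 + 176370.48 = 177919.52
Index = 198846.82 / 177919.52 × 100 = 111.7622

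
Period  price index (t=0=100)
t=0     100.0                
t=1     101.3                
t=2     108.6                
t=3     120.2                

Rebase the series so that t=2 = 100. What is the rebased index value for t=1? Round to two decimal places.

Rebased(t=1) = 101.3 / 108.6 × 100 = 93.2781

93.28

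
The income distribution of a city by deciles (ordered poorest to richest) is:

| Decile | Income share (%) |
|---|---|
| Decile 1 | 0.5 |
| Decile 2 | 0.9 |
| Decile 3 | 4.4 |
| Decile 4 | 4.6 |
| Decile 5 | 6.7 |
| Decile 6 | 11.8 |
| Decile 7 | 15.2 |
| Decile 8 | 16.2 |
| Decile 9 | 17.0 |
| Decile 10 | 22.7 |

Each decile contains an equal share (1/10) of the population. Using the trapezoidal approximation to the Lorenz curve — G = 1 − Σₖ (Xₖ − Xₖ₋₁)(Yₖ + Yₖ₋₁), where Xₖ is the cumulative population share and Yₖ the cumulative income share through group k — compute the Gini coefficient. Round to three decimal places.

Cumulative income shares Yₖ: 0.0050, 0.0140, 0.0580, 0.1040, 0.1710, 0.2890, 0.4410, 0.6030, 0.7730, 1.0000
Σ (Xₖ−Xₖ₋₁)(Yₖ+Yₖ₋₁) = (1/10)(0.0050+0.0000) + (1/10)(0.0140+0.0050) + (1/10)(0.0580+0.0140) + (1/10)(0.1040+0.0580) + (1/10)(0.1710+0.1040) + (1/10)(0.2890+0.1710) + (1/10)(0.4410+0.2890) + (1/10)(0.6030+0.4410) + (1/10)(0.7730+0.6030) + (1/10)(1.0000+0.7730)
  = 0.0005 + 0.0019 + 0.0072 + 0.0162 + 0.0275 + 0.0460 + 0.0730 + 0.1044 + 0.1376 + 0.1773 = 0.5916
G = 1 − 0.5916 = 0.4084

0.408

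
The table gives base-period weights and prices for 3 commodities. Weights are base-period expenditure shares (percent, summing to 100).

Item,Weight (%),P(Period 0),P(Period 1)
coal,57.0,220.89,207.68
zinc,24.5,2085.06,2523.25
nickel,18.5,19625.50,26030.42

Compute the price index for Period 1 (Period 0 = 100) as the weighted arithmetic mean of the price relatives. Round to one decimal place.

coal: 57.0 × (207.68/220.89) = 57.0 × 0.940196 = 53.5912
zinc: 24.5 × (2523.25/2085.06) = 24.5 × 1.210157 = 29.6488
nickel: 18.5 × (26030.42/19625.50) = 18.5 × 1.326357 = 24.5376
Index = Σ wᵢ·(p₁ᵢ/p₀ᵢ) = 53.5912 + 29.6488 + 24.5376 = 107.7777

107.8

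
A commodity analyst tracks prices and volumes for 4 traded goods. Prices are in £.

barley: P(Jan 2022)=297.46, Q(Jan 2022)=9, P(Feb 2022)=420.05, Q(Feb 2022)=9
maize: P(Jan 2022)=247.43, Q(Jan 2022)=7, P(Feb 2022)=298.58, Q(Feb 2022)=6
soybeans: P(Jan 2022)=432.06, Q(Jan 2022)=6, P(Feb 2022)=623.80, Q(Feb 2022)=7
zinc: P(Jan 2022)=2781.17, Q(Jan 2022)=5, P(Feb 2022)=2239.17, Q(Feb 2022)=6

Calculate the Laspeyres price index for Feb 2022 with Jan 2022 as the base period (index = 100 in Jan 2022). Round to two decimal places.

99.53

Laspeyres price index uses base-period quantities as weights.
ΣP(Feb 2022)·Q(Jan 2022) = 420.05×9 + 298.58×7 + 623.80×6 + 2239.17×5 = 3780.45 + 2090.06 + 3742.8 + 11195.85 = 20809.16
ΣP(Jan 2022)·Q(Jan 2022) = 297.46×9 + 247.43×7 + 432.06×6 + 2781.17×5 = 2677.14 + 1732.01 + 2592.36 + 13905.85 = 20907.36
Index = 20809.16 / 20907.36 × 100 = 99.5303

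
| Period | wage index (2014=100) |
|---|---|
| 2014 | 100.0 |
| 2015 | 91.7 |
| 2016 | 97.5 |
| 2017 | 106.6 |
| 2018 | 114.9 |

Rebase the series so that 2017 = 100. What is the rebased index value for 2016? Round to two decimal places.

Rebased(2016) = 97.5 / 106.6 × 100 = 91.4634

91.46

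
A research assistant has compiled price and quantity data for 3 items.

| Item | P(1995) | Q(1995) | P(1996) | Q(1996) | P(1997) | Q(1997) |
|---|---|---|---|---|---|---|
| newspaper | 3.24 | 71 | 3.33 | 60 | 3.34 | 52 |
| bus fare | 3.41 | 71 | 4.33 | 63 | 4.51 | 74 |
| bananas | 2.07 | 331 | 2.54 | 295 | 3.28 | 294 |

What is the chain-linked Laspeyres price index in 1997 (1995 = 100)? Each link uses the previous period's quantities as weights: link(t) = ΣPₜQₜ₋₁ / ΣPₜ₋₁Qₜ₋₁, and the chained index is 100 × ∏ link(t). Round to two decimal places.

142.18

Link 1995→1996:
ΣP(1996)Q(1995) = 3.33×71 + 4.33×71 + 2.54×331 = 236.43 + 307.43 + 840.74 = 1384.6
ΣP(1995)Q(1995) = 3.24×71 + 3.41×71 + 2.07×331 = 230.04 + 242.11 + 685.17 = 1157.32
link = 1384.6/1157.32 = 1.196385
Link 1996→1997:
ΣP(1997)Q(1996) = 3.34×60 + 4.51×63 + 3.28×295 = 200.4 + 284.13 + 967.6 = 1452.13
ΣP(1996)Q(1996) = 3.33×60 + 4.33×63 + 2.54×295 = 199.8 + 272.79 + 749.3 = 1221.89
link = 1452.13/1221.89 = 1.188429
Chained index = 100 × 1.196385 × 1.188429 = 142.1819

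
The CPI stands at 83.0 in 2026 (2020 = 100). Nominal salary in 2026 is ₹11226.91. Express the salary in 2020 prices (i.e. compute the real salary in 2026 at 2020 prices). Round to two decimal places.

13526.40

Real = Nominal ÷ (Index/100) = 11226.91 ÷ (83.0/100)
     = 11226.91 ÷ 0.830 = 13526.3976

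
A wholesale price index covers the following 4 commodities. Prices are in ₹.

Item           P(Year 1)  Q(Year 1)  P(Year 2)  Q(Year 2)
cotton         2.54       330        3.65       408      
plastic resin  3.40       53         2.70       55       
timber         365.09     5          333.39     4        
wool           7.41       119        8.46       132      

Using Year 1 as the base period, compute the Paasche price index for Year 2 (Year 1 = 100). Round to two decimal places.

Paasche price index uses current-period quantities as weights.
ΣP(Year 2)·Q(Year 2) = 3.65×408 + 2.70×55 + 333.39×4 + 8.46×132 = 1489.2 + 148.5 + 1333.56 + 1116.72 = 4087.98
ΣP(Year 1)·Q(Year 2) = 2.54×408 + 3.40×55 + 365.09×4 + 7.41×132 = 1036.32 + 187 + 1460.36 + 978.12 = 3661.8
Index = 4087.98 / 3661.8 × 100 = 111.6385

111.64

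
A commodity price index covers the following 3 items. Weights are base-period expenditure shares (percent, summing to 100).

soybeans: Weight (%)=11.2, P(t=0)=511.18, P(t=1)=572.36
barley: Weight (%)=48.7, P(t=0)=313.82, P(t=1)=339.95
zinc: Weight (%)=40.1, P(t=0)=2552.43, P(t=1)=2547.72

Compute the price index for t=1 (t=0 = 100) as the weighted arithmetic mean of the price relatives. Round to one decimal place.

soybeans: 11.2 × (572.36/511.18) = 11.2 × 1.119684 = 12.5405
barley: 48.7 × (339.95/313.82) = 48.7 × 1.083264 = 52.7550
zinc: 40.1 × (2547.72/2552.43) = 40.1 × 0.998155 = 40.0260
Index = Σ wᵢ·(p₁ᵢ/p₀ᵢ) = 12.5405 + 52.7550 + 40.0260 = 105.3214

105.3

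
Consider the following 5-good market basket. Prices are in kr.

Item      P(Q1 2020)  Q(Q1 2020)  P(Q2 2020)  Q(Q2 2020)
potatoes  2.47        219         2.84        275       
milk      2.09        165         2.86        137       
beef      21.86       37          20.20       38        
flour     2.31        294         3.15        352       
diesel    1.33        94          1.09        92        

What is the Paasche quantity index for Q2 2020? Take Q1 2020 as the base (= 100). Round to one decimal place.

109.7

Paasche quantity index uses current-period prices as weights.
ΣP(Q2 2020)·Q(Q2 2020) = 2.84×275 + 2.86×137 + 20.20×38 + 3.15×352 + 1.09×92 = 781 + 391.82 + 767.6 + 1108.8 + 100.28 = 3149.5
ΣP(Q2 2020)·Q(Q1 2020) = 2.84×219 + 2.86×165 + 20.20×37 + 3.15×294 + 1.09×94 = 621.96 + 471.9 + 747.4 + 926.1 + 102.46 = 2869.82
Index = 3149.5 / 2869.82 × 100 = 109.7456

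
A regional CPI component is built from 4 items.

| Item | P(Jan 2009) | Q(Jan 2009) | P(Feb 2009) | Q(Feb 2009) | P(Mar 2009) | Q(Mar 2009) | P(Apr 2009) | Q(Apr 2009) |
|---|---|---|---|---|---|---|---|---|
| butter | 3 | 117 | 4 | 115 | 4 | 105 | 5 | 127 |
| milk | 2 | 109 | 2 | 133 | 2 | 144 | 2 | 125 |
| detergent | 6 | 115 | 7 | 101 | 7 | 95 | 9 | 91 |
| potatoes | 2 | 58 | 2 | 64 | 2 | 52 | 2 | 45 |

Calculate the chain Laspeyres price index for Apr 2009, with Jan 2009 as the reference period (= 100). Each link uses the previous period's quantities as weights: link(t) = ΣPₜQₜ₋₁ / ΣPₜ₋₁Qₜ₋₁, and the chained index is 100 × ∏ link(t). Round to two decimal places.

140.22

Link Jan 2009→Feb 2009:
ΣP(Feb 2009)Q(Jan 2009) = 4×117 + 2×109 + 7×115 + 2×58 = 468 + 218 + 805 + 116 = 1607
ΣP(Jan 2009)Q(Jan 2009) = 3×117 + 2×109 + 6×115 + 2×58 = 351 + 218 + 690 + 116 = 1375
link = 1607/1375 = 1.168727
Link Feb 2009→Mar 2009:
ΣP(Mar 2009)Q(Feb 2009) = 4×115 + 2×133 + 7×101 + 2×64 = 460 + 266 + 707 + 128 = 1561
ΣP(Feb 2009)Q(Feb 2009) = 4×115 + 2×133 + 7×101 + 2×64 = 460 + 266 + 707 + 128 = 1561
link = 1561/1561 = 1.000000
Link Mar 2009→Apr 2009:
ΣP(Apr 2009)Q(Mar 2009) = 5×105 + 2×144 + 9×95 + 2×52 = 525 + 288 + 855 + 104 = 1772
ΣP(Mar 2009)Q(Mar 2009) = 4×105 + 2×144 + 7×95 + 2×52 = 420 + 288 + 665 + 104 = 1477
link = 1772/1477 = 1.199729
Chained index = 100 × 1.168727 × 1.000000 × 1.199729 = 140.2156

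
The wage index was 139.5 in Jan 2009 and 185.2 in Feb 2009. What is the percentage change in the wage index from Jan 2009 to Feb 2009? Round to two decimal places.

32.76%

Change = (185.2 − 139.5) / 139.5 × 100
       = 45.7 / 139.5 × 100 = 32.7599%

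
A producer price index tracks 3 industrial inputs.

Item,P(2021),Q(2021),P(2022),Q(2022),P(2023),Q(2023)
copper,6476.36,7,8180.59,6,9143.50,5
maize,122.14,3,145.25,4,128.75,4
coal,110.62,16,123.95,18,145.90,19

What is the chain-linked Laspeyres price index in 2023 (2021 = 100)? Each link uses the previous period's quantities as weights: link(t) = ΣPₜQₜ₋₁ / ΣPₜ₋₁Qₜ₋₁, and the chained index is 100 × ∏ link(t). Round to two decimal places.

Link 2021→2022:
ΣP(2022)Q(2021) = 8180.59×7 + 145.25×3 + 123.95×16 = 57264.13 + 435.75 + 1983.2 = 59683.08
ΣP(2021)Q(2021) = 6476.36×7 + 122.14×3 + 110.62×16 = 45334.52 + 366.42 + 1769.92 = 47470.86
link = 59683.08/47470.86 = 1.257257
Link 2022→2023:
ΣP(2023)Q(2022) = 9143.50×6 + 128.75×4 + 145.90×18 = 54861 + 515 + 2626.2 = 58002.2
ΣP(2022)Q(2022) = 8180.59×6 + 145.25×4 + 123.95×18 = 49083.54 + 581 + 2231.1 = 51895.64
link = 58002.2/51895.64 = 1.117670
Chained index = 100 × 1.257257 × 1.117670 = 140.5199

140.52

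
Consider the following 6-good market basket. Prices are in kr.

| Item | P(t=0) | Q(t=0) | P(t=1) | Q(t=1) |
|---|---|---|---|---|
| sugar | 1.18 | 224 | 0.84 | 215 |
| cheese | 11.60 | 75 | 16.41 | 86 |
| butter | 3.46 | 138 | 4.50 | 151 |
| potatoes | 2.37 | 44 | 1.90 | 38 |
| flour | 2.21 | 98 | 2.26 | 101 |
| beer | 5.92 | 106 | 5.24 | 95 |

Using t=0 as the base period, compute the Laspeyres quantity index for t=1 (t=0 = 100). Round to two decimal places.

103.49

Laspeyres quantity index uses base-period prices as weights.
ΣP(t=0)·Q(t=1) = 1.18×215 + 11.60×86 + 3.46×151 + 2.37×38 + 2.21×101 + 5.92×95 = 253.7 + 997.6 + 522.46 + 90.06 + 223.21 + 562.4 = 2649.43
ΣP(t=0)·Q(t=0) = 1.18×224 + 11.60×75 + 3.46×138 + 2.37×44 + 2.21×98 + 5.92×106 = 264.32 + 870 + 477.48 + 104.28 + 216.58 + 627.52 = 2560.18
Index = 2649.43 / 2560.18 × 100 = 103.4861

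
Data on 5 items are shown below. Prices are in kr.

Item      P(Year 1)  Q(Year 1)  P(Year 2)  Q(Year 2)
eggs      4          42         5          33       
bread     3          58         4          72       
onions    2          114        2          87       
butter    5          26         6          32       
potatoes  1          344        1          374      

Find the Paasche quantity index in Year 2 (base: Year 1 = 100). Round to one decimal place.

102.0

Paasche quantity index uses current-period prices as weights.
ΣP(Year 2)·Q(Year 2) = 5×33 + 4×72 + 2×87 + 6×32 + 1×374 = 165 + 288 + 174 + 192 + 374 = 1193
ΣP(Year 2)·Q(Year 1) = 5×42 + 4×58 + 2×114 + 6×26 + 1×344 = 210 + 232 + 228 + 156 + 344 = 1170
Index = 1193 / 1170 × 100 = 101.9658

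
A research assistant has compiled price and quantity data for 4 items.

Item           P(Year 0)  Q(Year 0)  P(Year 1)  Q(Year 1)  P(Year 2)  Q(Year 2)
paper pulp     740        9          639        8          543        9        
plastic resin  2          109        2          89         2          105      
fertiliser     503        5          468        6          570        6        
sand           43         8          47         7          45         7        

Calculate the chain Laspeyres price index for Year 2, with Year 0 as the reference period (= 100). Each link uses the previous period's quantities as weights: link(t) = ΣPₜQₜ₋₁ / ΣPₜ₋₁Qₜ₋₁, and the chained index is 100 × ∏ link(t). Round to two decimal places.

Link Year 0→Year 1:
ΣP(Year 1)Q(Year 0) = 639×9 + 2×109 + 468×5 + 47×8 = 5751 + 218 + 2340 + 376 = 8685
ΣP(Year 0)Q(Year 0) = 740×9 + 2×109 + 503×5 + 43×8 = 6660 + 218 + 2515 + 344 = 9737
link = 8685/9737 = 0.891959
Link Year 1→Year 2:
ΣP(Year 2)Q(Year 1) = 543×8 + 2×89 + 570×6 + 45×7 = 4344 + 178 + 3420 + 315 = 8257
ΣP(Year 1)Q(Year 1) = 639×8 + 2×89 + 468×6 + 47×7 = 5112 + 178 + 2808 + 329 = 8427
link = 8257/8427 = 0.979827
Chained index = 100 × 0.891959 × 0.979827 = 87.3965

87.40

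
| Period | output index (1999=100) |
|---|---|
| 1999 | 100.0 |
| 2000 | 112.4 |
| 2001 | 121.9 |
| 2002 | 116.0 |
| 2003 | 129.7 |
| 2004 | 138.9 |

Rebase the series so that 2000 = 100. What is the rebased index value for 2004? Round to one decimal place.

123.6

Rebased(2004) = 138.9 / 112.4 × 100 = 123.5765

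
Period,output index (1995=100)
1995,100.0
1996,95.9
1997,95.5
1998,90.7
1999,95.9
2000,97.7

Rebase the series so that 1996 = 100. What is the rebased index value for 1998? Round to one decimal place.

94.6

Rebased(1998) = 90.7 / 95.9 × 100 = 94.5777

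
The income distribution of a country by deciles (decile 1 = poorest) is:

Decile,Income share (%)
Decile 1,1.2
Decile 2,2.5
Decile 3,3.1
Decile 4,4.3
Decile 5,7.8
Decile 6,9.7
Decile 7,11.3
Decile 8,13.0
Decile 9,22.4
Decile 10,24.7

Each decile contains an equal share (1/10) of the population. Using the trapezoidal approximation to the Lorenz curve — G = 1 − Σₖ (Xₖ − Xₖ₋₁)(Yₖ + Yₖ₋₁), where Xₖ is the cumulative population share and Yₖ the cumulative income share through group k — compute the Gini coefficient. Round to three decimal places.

0.423

Cumulative income shares Yₖ: 0.0120, 0.0370, 0.0680, 0.1110, 0.1890, 0.2860, 0.3990, 0.5290, 0.7530, 1.0000
Σ (Xₖ−Xₖ₋₁)(Yₖ+Yₖ₋₁) = (1/10)(0.0120+0.0000) + (1/10)(0.0370+0.0120) + (1/10)(0.0680+0.0370) + (1/10)(0.1110+0.0680) + (1/10)(0.1890+0.1110) + (1/10)(0.2860+0.1890) + (1/10)(0.3990+0.2860) + (1/10)(0.5290+0.3990) + (1/10)(0.7530+0.5290) + (1/10)(1.0000+0.7530)
  = 0.0012 + 0.0049 + 0.0105 + 0.0179 + 0.0300 + 0.0475 + 0.0685 + 0.0928 + 0.1282 + 0.1753 = 0.5768
G = 1 − 0.5768 = 0.4232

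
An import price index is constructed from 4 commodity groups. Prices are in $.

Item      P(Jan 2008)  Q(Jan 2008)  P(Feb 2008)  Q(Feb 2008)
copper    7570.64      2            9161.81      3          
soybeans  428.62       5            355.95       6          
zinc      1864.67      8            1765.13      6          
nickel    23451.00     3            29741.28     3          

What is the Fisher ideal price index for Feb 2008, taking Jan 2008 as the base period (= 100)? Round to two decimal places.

120.77

Laspeyres component (base-period weights):
ΣP(Feb 2008)Q(Jan 2008) = 9161.81×2 + 355.95×5 + 1765.13×8 + 29741.28×3 = 18323.62 + 1779.75 + 14121.04 + 89223.84 = 123448.25
ΣP(Jan 2008)Q(Jan 2008) = 7570.64×2 + 428.62×5 + 1864.67×8 + 23451.00×3 = 15141.28 + 2143.1 + 14917.36 + 70353 = 102554.74
L = 123448.25 / 102554.74 × 100 = 120.3730
Paasche component (current-period weights):
ΣP(Feb 2008)Q(Feb 2008) = 9161.81×3 + 355.95×6 + 1765.13×6 + 29741.28×3 = 27485.43 + 2135.7 + 10590.78 + 89223.84 = 129435.75
ΣP(Jan 2008)Q(Feb 2008) = 7570.64×3 + 428.62×6 + 1864.67×6 + 23451.00×3 = 22711.92 + 2571.72 + 11188.02 + 70353 = 106824.66
P = 129435.75 / 106824.66 × 100 = 121.1665
Fisher = √(L × P) = √(120.3730 × 121.1665) = 120.7691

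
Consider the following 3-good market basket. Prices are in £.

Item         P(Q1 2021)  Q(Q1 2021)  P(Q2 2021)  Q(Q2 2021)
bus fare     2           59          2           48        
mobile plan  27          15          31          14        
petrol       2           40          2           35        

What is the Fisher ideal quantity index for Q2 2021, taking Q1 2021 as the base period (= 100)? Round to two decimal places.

90.36

Laspeyres component (base-period weights):
ΣP(Q1 2021)Q(Q2 2021) = 2×48 + 27×14 + 2×35 = 96 + 378 + 70 = 544
ΣP(Q1 2021)Q(Q1 2021) = 2×59 + 27×15 + 2×40 = 118 + 405 + 80 = 603
L = 544 / 603 × 100 = 90.2156
Paasche component (current-period weights):
ΣP(Q2 2021)Q(Q2 2021) = 2×48 + 31×14 + 2×35 = 96 + 434 + 70 = 600
ΣP(Q2 2021)Q(Q1 2021) = 2×59 + 31×15 + 2×40 = 118 + 465 + 80 = 663
P = 600 / 663 × 100 = 90.4977
Fisher = √(L × P) = √(90.2156 × 90.4977) = 90.3566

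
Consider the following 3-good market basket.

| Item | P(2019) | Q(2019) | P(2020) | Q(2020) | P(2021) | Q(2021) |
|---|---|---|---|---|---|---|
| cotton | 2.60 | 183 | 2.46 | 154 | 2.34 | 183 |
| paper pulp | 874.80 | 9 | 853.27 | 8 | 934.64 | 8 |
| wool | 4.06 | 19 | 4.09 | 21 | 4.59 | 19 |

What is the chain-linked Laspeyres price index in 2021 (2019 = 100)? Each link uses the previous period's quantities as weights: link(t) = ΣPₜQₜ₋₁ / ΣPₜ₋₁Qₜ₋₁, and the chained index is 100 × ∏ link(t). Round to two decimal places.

105.99

Link 2019→2020:
ΣP(2020)Q(2019) = 2.46×183 + 853.27×9 + 4.09×19 = 450.18 + 7679.43 + 77.71 = 8207.32
ΣP(2019)Q(2019) = 2.60×183 + 874.80×9 + 4.06×19 = 475.8 + 7873.2 + 77.14 = 8426.14
link = 8207.32/8426.14 = 0.974031
Link 2020→2021:
ΣP(2021)Q(2020) = 2.34×154 + 934.64×8 + 4.59×21 = 360.36 + 7477.12 + 96.39 = 7933.87
ΣP(2020)Q(2020) = 2.46×154 + 853.27×8 + 4.09×21 = 378.84 + 6826.16 + 85.89 = 7290.89
link = 7933.87/7290.89 = 1.088190
Chained index = 100 × 0.974031 × 1.088190 = 105.9930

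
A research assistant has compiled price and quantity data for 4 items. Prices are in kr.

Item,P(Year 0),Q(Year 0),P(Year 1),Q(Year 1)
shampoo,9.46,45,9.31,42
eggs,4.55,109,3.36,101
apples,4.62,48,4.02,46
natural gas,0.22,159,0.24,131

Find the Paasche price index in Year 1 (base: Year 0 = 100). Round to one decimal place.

Paasche price index uses current-period quantities as weights.
ΣP(Year 1)·Q(Year 1) = 9.31×42 + 3.36×101 + 4.02×46 + 0.24×131 = 391.02 + 339.36 + 184.92 + 31.44 = 946.74
ΣP(Year 0)·Q(Year 1) = 9.46×42 + 4.55×101 + 4.62×46 + 0.22×131 = 397.32 + 459.55 + 212.52 + 28.82 = 1098.21
Index = 946.74 / 1098.21 × 100 = 86.2076

86.2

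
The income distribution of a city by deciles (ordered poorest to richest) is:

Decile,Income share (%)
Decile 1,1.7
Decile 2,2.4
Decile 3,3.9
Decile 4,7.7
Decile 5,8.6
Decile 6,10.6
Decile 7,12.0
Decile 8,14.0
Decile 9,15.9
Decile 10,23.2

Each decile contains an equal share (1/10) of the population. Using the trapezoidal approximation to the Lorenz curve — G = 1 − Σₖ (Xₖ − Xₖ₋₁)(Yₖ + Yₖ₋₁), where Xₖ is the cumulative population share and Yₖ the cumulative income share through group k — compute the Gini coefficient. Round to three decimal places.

0.353

Cumulative income shares Yₖ: 0.0170, 0.0410, 0.0800, 0.1570, 0.2430, 0.3490, 0.4690, 0.6090, 0.7680, 1.0000
Σ (Xₖ−Xₖ₋₁)(Yₖ+Yₖ₋₁) = (1/10)(0.0170+0.0000) + (1/10)(0.0410+0.0170) + (1/10)(0.0800+0.0410) + (1/10)(0.1570+0.0800) + (1/10)(0.2430+0.1570) + (1/10)(0.3490+0.2430) + (1/10)(0.4690+0.3490) + (1/10)(0.6090+0.4690) + (1/10)(0.7680+0.6090) + (1/10)(1.0000+0.7680)
  = 0.0017 + 0.0058 + 0.0121 + 0.0237 + 0.0400 + 0.0592 + 0.0818 + 0.1078 + 0.1377 + 0.1768 = 0.6466
G = 1 − 0.6466 = 0.3534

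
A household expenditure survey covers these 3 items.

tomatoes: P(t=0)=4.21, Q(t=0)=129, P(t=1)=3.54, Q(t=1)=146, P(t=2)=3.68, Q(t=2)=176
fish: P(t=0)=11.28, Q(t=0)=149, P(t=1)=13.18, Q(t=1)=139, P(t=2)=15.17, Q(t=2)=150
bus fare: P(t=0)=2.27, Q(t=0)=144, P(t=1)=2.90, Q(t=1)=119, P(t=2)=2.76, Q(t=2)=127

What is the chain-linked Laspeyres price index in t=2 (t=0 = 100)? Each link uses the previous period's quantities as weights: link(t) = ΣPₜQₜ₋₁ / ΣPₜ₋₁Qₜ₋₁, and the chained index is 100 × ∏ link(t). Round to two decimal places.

Link t=0→t=1:
ΣP(t=1)Q(t=0) = 3.54×129 + 13.18×149 + 2.90×144 = 456.66 + 1963.82 + 417.6 = 2838.08
ΣP(t=0)Q(t=0) = 4.21×129 + 11.28×149 + 2.27×144 = 543.09 + 1680.72 + 326.88 = 2550.69
link = 2838.08/2550.69 = 1.112671
Link t=1→t=2:
ΣP(t=2)Q(t=1) = 3.68×146 + 15.17×139 + 2.76×119 = 537.28 + 2108.63 + 328.44 = 2974.35
ΣP(t=1)Q(t=1) = 3.54×146 + 13.18×139 + 2.90×119 = 516.84 + 1832.02 + 345.1 = 2693.96
link = 2974.35/2693.96 = 1.104081
Chained index = 100 × 1.112671 × 1.104081 = 122.8479

122.85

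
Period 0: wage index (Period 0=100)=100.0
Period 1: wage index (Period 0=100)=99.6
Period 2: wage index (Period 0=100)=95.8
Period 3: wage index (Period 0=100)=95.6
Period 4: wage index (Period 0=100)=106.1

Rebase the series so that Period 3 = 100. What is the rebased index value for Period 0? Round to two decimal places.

104.60

Rebased(Period 0) = 100.0 / 95.6 × 100 = 104.6025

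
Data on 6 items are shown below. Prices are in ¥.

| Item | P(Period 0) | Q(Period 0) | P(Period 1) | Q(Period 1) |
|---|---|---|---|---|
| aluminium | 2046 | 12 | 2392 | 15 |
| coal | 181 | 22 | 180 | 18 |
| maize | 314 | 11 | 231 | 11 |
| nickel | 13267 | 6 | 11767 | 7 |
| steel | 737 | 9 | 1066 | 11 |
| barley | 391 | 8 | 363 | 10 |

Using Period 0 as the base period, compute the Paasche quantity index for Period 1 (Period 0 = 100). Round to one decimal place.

117.8

Paasche quantity index uses current-period prices as weights.
ΣP(Period 1)·Q(Period 1) = 2392×15 + 180×18 + 231×11 + 11767×7 + 1066×11 + 363×10 = 35880 + 3240 + 2541 + 82369 + 11726 + 3630 = 139386
ΣP(Period 1)·Q(Period 0) = 2392×12 + 180×22 + 231×11 + 11767×6 + 1066×9 + 363×8 = 28704 + 3960 + 2541 + 70602 + 9594 + 2904 = 118305
Index = 139386 / 118305 × 100 = 117.8192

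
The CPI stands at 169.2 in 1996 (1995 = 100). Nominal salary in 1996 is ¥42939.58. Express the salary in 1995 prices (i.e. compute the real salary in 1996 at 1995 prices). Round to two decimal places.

25378.00

Real = Nominal ÷ (Index/100) = 42939.58 ÷ (169.2/100)
     = 42939.58 ÷ 1.692 = 25378.0024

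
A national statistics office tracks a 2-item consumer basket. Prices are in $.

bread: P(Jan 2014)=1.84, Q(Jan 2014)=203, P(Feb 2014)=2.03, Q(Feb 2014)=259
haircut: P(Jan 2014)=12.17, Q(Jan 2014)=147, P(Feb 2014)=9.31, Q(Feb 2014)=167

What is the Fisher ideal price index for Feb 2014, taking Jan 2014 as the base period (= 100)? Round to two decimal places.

Laspeyres component (base-period weights):
ΣP(Feb 2014)Q(Jan 2014) = 2.03×203 + 9.31×147 = 412.09 + 1368.57 = 1780.66
ΣP(Jan 2014)Q(Jan 2014) = 1.84×203 + 12.17×147 = 373.52 + 1788.99 = 2162.51
L = 1780.66 / 2162.51 × 100 = 82.3423
Paasche component (current-period weights):
ΣP(Feb 2014)Q(Feb 2014) = 2.03×259 + 9.31×167 = 525.77 + 1554.77 = 2080.54
ΣP(Jan 2014)Q(Feb 2014) = 1.84×259 + 12.17×167 = 476.56 + 2032.39 = 2508.95
P = 2080.54 / 2508.95 × 100 = 82.9247
Fisher = √(L × P) = √(82.3423 × 82.9247) = 82.6330

82.63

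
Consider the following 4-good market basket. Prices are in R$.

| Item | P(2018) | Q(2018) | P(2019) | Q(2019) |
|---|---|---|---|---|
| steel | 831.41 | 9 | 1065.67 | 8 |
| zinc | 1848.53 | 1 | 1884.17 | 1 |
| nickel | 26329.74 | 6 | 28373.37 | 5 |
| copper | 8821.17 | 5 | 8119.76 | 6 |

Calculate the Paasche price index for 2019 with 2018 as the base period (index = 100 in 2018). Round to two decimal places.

Paasche price index uses current-period quantities as weights.
ΣP(2019)·Q(2019) = 1065.67×8 + 1884.17×1 + 28373.37×5 + 8119.76×6 = 8525.36 + 1884.17 + 141866.85 + 48718.56 = 200994.94
ΣP(2018)·Q(2019) = 831.41×8 + 1848.53×1 + 26329.74×5 + 8821.17×6 = 6651.28 + 1848.53 + 131648.7 + 52927.02 = 193075.53
Index = 200994.94 / 193075.53 × 100 = 104.1017

104.10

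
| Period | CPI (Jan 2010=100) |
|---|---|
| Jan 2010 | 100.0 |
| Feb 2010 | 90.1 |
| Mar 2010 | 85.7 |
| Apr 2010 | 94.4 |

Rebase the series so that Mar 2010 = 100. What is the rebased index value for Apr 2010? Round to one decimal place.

Rebased(Apr 2010) = 94.4 / 85.7 × 100 = 110.1517

110.2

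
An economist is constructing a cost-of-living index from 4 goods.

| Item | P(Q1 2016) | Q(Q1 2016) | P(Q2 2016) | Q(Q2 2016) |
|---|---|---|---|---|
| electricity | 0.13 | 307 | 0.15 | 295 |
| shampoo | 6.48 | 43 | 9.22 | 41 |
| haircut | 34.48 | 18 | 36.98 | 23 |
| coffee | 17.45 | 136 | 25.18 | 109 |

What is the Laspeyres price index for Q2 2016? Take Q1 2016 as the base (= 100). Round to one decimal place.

136.8

Laspeyres price index uses base-period quantities as weights.
ΣP(Q2 2016)·Q(Q1 2016) = 0.15×307 + 9.22×43 + 36.98×18 + 25.18×136 = 46.05 + 396.46 + 665.64 + 3424.48 = 4532.63
ΣP(Q1 2016)·Q(Q1 2016) = 0.13×307 + 6.48×43 + 34.48×18 + 17.45×136 = 39.91 + 278.64 + 620.64 + 2373.2 = 3312.39
Index = 4532.63 / 3312.39 × 100 = 136.8387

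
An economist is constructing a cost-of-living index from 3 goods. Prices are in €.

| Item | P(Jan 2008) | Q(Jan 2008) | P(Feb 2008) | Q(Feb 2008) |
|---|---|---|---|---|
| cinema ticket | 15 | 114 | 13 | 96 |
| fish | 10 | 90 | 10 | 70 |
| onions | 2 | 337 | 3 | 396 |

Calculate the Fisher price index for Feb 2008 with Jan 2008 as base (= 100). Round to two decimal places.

Laspeyres component (base-period weights):
ΣP(Feb 2008)Q(Jan 2008) = 13×114 + 10×90 + 3×337 = 1482 + 900 + 1011 = 3393
ΣP(Jan 2008)Q(Jan 2008) = 15×114 + 10×90 + 2×337 = 1710 + 900 + 674 = 3284
L = 3393 / 3284 × 100 = 103.3191
Paasche component (current-period weights):
ΣP(Feb 2008)Q(Feb 2008) = 13×96 + 10×70 + 3×396 = 1248 + 700 + 1188 = 3136
ΣP(Jan 2008)Q(Feb 2008) = 15×96 + 10×70 + 2×396 = 1440 + 700 + 792 = 2932
P = 3136 / 2932 × 100 = 106.9577
Fisher = √(L × P) = √(103.3191 × 106.9577) = 105.1227

105.12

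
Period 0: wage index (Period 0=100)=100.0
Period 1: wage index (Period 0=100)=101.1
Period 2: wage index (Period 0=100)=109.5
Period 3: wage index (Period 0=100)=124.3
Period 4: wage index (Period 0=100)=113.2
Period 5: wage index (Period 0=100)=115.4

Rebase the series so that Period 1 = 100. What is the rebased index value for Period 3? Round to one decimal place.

122.9

Rebased(Period 3) = 124.3 / 101.1 × 100 = 122.9476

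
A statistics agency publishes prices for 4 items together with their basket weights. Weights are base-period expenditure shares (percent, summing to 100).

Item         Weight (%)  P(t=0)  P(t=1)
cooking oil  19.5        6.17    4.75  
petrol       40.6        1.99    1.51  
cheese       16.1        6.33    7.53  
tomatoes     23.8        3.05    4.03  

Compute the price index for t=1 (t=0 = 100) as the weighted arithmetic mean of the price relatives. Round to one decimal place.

cooking oil: 19.5 × (4.75/6.17) = 19.5 × 0.769854 = 15.0122
petrol: 40.6 × (1.51/1.99) = 40.6 × 0.758794 = 30.8070
cheese: 16.1 × (7.53/6.33) = 16.1 × 1.189573 = 19.1521
tomatoes: 23.8 × (4.03/3.05) = 23.8 × 1.321311 = 31.4472
Index = Σ wᵢ·(p₁ᵢ/p₀ᵢ) = 15.0122 + 30.8070 + 19.1521 + 31.4472 = 96.4185

96.4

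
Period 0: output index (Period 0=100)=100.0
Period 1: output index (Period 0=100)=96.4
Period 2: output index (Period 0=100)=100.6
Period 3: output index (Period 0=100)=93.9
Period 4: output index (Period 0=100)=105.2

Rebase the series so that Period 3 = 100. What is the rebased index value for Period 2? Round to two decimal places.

107.14

Rebased(Period 2) = 100.6 / 93.9 × 100 = 107.1353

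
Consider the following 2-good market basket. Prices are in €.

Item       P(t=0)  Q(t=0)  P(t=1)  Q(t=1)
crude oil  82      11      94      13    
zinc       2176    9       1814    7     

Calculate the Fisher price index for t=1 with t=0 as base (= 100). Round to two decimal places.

Laspeyres component (base-period weights):
ΣP(t=1)Q(t=0) = 94×11 + 1814×9 = 1034 + 16326 = 17360
ΣP(t=0)Q(t=0) = 82×11 + 2176×9 = 902 + 19584 = 20486
L = 17360 / 20486 × 100 = 84.7408
Paasche component (current-period weights):
ΣP(t=1)Q(t=1) = 94×13 + 1814×7 = 1222 + 12698 = 13920
ΣP(t=0)Q(t=1) = 82×13 + 2176×7 = 1066 + 15232 = 16298
P = 13920 / 16298 × 100 = 85.4093
Fisher = √(L × P) = √(84.7408 × 85.4093) = 85.0744

85.07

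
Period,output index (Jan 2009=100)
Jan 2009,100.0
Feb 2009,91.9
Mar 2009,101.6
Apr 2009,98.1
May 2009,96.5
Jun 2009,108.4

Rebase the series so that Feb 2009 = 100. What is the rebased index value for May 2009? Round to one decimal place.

105.0

Rebased(May 2009) = 96.5 / 91.9 × 100 = 105.0054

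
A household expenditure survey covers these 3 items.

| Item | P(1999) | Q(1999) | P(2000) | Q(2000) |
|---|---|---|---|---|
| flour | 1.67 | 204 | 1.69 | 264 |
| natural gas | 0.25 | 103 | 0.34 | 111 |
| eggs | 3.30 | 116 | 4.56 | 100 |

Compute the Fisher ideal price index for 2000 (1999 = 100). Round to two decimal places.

119.48

Laspeyres component (base-period weights):
ΣP(2000)Q(1999) = 1.69×204 + 0.34×103 + 4.56×116 = 344.76 + 35.02 + 528.96 = 908.74
ΣP(1999)Q(1999) = 1.67×204 + 0.25×103 + 3.30×116 = 340.68 + 25.75 + 382.8 = 749.23
L = 908.74 / 749.23 × 100 = 121.2899
Paasche component (current-period weights):
ΣP(2000)Q(2000) = 1.69×264 + 0.34×111 + 4.56×100 = 446.16 + 37.74 + 456 = 939.9
ΣP(1999)Q(2000) = 1.67×264 + 0.25×111 + 3.30×100 = 440.88 + 27.75 + 330 = 798.63
P = 939.9 / 798.63 × 100 = 117.6890
Fisher = √(L × P) = √(121.2899 × 117.6890) = 119.4759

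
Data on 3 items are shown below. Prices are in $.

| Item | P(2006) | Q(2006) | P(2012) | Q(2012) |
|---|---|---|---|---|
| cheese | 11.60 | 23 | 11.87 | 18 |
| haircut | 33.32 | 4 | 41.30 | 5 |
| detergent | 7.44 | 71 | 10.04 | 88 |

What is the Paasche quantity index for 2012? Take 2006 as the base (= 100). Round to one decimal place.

Paasche quantity index uses current-period prices as weights.
ΣP(2012)·Q(2012) = 11.87×18 + 41.30×5 + 10.04×88 = 213.66 + 206.5 + 883.52 = 1303.68
ΣP(2012)·Q(2006) = 11.87×23 + 41.30×4 + 10.04×71 = 273.01 + 165.2 + 712.84 = 1151.05
Index = 1303.68 / 1151.05 × 100 = 113.2601

113.3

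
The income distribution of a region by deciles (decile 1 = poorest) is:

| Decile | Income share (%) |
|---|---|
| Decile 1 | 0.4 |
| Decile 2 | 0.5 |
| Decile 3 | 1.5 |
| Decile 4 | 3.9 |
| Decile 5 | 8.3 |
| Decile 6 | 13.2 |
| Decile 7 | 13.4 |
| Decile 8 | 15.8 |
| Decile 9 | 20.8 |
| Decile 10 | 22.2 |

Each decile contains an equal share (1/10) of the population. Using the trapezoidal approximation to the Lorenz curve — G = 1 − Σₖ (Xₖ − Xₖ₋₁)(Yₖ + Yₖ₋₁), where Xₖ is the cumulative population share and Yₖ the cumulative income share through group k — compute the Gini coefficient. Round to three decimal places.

0.443

Cumulative income shares Yₖ: 0.0040, 0.0090, 0.0240, 0.0630, 0.1460, 0.2780, 0.4120, 0.5700, 0.7780, 1.0000
Σ (Xₖ−Xₖ₋₁)(Yₖ+Yₖ₋₁) = (1/10)(0.0040+0.0000) + (1/10)(0.0090+0.0040) + (1/10)(0.0240+0.0090) + (1/10)(0.0630+0.0240) + (1/10)(0.1460+0.0630) + (1/10)(0.2780+0.1460) + (1/10)(0.4120+0.2780) + (1/10)(0.5700+0.4120) + (1/10)(0.7780+0.5700) + (1/10)(1.0000+0.7780)
  = 0.0004 + 0.0013 + 0.0033 + 0.0087 + 0.0209 + 0.0424 + 0.0690 + 0.0982 + 0.1348 + 0.1778 = 0.5568
G = 1 − 0.5568 = 0.4432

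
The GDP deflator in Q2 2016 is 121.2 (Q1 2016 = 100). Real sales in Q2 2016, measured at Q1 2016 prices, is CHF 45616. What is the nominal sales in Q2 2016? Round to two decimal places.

Nominal = Real × (Index/100) = 45616 × (121.2/100)
        = 45616 × 1.212 = 55286.5920

55286.59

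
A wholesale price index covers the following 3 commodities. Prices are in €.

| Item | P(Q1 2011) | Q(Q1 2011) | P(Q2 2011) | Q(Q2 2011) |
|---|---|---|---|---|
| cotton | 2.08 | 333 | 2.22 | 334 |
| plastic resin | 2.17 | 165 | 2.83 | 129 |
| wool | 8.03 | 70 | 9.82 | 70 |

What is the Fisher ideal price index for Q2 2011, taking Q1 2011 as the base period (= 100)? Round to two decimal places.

Laspeyres component (base-period weights):
ΣP(Q2 2011)Q(Q1 2011) = 2.22×333 + 2.83×165 + 9.82×70 = 739.26 + 466.95 + 687.4 = 1893.61
ΣP(Q1 2011)Q(Q1 2011) = 2.08×333 + 2.17×165 + 8.03×70 = 692.64 + 358.05 + 562.1 = 1612.79
L = 1893.61 / 1612.79 × 100 = 117.4121
Paasche component (current-period weights):
ΣP(Q2 2011)Q(Q2 2011) = 2.22×334 + 2.83×129 + 9.82×70 = 741.48 + 365.07 + 687.4 = 1793.95
ΣP(Q1 2011)Q(Q2 2011) = 2.08×334 + 2.17×129 + 8.03×70 = 694.72 + 279.93 + 562.1 = 1536.75
P = 1793.95 / 1536.75 × 100 = 116.7366
Fisher = √(L × P) = √(117.4121 × 116.7366) = 117.0739

117.07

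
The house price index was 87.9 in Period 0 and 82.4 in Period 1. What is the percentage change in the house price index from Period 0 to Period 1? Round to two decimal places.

Change = (82.4 − 87.9) / 87.9 × 100
       = -5.5 / 87.9 × 100 = -6.2571%

-6.26%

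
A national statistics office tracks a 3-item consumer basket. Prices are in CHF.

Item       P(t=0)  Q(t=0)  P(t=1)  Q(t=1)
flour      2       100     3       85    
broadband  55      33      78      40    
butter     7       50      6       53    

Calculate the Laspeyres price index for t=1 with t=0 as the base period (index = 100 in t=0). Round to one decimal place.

134.2

Laspeyres price index uses base-period quantities as weights.
ΣP(t=1)·Q(t=0) = 3×100 + 78×33 + 6×50 = 300 + 2574 + 300 = 3174
ΣP(t=0)·Q(t=0) = 2×100 + 55×33 + 7×50 = 200 + 1815 + 350 = 2365
Index = 3174 / 2365 × 100 = 134.2072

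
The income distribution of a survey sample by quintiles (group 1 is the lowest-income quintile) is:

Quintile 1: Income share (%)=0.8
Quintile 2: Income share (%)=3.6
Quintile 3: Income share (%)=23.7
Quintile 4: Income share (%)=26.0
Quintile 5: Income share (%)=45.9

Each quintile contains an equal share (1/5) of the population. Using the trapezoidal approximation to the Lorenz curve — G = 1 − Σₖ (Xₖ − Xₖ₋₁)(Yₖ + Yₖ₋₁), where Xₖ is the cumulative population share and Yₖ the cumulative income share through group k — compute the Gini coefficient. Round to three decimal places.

Cumulative income shares Yₖ: 0.0080, 0.0440, 0.2810, 0.5410, 1.0000
Σ (Xₖ−Xₖ₋₁)(Yₖ+Yₖ₋₁) = (1/5)(0.0080+0.0000) + (1/5)(0.0440+0.0080) + (1/5)(0.2810+0.0440) + (1/5)(0.5410+0.2810) + (1/5)(1.0000+0.5410)
  = 0.0016 + 0.0104 + 0.0650 + 0.1644 + 0.3082 = 0.5496
G = 1 − 0.5496 = 0.4504

0.450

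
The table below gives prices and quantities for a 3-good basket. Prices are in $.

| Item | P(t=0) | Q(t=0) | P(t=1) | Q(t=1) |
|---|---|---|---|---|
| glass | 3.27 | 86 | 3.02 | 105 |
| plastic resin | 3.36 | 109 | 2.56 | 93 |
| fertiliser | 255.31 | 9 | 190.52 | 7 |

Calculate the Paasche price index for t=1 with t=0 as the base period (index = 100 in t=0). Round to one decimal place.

77.3

Paasche price index uses current-period quantities as weights.
ΣP(t=1)·Q(t=1) = 3.02×105 + 2.56×93 + 190.52×7 = 317.1 + 238.08 + 1333.64 = 1888.82
ΣP(t=0)·Q(t=1) = 3.27×105 + 3.36×93 + 255.31×7 = 343.35 + 312.48 + 1787.17 = 2443
Index = 1888.82 / 2443 × 100 = 77.3156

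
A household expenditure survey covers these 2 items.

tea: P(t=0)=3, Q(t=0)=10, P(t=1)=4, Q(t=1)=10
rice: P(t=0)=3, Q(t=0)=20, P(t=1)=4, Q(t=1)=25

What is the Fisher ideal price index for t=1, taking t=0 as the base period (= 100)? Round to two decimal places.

133.33

Laspeyres component (base-period weights):
ΣP(t=1)Q(t=0) = 4×10 + 4×20 = 40 + 80 = 120
ΣP(t=0)Q(t=0) = 3×10 + 3×20 = 30 + 60 = 90
L = 120 / 90 × 100 = 133.3333
Paasche component (current-period weights):
ΣP(t=1)Q(t=1) = 4×10 + 4×25 = 40 + 100 = 140
ΣP(t=0)Q(t=1) = 3×10 + 3×25 = 30 + 75 = 105
P = 140 / 105 × 100 = 133.3333
Fisher = √(L × P) = √(133.3333 × 133.3333) = 133.3333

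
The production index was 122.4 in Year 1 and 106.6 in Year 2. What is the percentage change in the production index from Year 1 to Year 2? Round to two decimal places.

-12.91%

Change = (106.6 − 122.4) / 122.4 × 100
       = -15.8 / 122.4 × 100 = -12.9085%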